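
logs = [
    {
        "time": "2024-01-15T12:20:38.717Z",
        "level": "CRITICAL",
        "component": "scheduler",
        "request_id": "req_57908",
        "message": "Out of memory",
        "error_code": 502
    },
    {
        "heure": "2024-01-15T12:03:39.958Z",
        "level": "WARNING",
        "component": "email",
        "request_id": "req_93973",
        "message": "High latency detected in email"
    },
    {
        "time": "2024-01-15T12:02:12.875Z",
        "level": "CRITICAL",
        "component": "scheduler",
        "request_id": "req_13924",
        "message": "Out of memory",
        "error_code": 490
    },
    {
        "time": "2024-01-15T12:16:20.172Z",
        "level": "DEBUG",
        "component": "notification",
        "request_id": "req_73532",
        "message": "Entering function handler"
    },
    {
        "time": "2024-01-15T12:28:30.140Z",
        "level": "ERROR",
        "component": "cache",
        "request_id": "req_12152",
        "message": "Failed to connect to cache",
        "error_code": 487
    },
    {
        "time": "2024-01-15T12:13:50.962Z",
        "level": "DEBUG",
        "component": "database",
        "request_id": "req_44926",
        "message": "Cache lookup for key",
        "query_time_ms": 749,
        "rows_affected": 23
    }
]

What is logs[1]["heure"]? "2024-01-15T12:03:39.958Z"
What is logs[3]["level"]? "DEBUG"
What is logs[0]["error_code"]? 502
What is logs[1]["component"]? "email"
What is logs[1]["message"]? "High latency detected in email"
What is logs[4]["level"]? "ERROR"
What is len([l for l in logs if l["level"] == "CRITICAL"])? 2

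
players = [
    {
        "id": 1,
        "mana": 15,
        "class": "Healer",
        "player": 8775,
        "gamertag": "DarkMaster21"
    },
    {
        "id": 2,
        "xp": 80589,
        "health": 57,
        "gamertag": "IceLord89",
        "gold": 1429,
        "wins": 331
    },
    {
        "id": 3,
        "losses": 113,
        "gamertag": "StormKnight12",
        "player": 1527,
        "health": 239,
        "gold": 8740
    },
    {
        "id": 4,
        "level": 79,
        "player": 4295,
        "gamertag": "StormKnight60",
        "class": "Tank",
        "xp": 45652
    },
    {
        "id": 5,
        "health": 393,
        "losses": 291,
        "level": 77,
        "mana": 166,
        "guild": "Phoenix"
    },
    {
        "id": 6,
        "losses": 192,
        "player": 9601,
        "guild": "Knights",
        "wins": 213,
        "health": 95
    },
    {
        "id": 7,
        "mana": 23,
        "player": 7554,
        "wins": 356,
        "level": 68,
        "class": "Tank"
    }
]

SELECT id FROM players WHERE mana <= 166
[1, 5, 7]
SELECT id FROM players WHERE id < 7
[1, 2, 3, 4, 5, 6]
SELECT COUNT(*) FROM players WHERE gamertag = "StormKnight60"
1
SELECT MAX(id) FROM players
7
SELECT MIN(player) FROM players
1527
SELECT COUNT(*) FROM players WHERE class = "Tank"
2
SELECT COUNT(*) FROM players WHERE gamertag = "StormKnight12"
1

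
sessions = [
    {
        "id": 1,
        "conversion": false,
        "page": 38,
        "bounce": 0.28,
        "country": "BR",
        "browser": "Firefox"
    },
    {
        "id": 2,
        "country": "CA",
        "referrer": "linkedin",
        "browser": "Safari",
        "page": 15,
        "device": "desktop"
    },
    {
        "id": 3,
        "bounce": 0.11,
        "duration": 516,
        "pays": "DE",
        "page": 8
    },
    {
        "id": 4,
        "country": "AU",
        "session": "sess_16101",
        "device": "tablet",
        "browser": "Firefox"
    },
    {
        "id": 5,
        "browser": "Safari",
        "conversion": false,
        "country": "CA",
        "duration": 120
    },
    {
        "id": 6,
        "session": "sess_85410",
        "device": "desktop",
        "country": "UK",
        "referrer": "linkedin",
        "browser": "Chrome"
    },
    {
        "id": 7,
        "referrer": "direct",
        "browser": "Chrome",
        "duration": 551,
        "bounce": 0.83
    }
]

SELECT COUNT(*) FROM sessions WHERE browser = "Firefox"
2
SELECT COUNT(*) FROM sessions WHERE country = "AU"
1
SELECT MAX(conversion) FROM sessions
False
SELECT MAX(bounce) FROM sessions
0.83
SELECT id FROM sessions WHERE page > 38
[]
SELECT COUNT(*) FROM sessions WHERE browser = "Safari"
2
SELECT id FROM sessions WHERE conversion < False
[]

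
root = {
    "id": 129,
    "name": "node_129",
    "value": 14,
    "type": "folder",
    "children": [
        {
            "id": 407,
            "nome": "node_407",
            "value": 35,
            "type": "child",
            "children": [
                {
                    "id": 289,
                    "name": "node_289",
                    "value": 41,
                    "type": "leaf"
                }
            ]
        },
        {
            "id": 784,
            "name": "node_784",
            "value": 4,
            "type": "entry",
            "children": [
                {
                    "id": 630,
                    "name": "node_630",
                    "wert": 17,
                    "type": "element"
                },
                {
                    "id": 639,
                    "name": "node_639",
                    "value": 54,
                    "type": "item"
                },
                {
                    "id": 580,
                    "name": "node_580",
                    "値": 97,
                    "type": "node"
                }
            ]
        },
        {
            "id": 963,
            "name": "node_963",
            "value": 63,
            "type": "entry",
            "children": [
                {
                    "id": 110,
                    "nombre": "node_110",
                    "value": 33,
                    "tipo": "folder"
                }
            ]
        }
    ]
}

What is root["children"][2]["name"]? "node_963"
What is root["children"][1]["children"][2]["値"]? 97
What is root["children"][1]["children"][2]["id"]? 580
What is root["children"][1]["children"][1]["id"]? 639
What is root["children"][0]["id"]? 407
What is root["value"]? 14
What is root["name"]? "node_129"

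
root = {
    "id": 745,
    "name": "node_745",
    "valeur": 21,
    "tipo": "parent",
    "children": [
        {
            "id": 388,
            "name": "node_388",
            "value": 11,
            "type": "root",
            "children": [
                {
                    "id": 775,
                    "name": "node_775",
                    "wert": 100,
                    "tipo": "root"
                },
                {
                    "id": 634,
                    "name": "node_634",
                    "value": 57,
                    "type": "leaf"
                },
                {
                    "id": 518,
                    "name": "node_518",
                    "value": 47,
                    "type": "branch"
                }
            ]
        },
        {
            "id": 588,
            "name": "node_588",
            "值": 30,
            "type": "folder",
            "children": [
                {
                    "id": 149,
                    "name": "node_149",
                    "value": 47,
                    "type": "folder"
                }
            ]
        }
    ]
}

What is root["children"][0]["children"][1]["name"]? "node_634"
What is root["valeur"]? 21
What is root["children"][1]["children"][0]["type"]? "folder"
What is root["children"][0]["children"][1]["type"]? "leaf"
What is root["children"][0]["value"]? 11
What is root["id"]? 745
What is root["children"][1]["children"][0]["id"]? 149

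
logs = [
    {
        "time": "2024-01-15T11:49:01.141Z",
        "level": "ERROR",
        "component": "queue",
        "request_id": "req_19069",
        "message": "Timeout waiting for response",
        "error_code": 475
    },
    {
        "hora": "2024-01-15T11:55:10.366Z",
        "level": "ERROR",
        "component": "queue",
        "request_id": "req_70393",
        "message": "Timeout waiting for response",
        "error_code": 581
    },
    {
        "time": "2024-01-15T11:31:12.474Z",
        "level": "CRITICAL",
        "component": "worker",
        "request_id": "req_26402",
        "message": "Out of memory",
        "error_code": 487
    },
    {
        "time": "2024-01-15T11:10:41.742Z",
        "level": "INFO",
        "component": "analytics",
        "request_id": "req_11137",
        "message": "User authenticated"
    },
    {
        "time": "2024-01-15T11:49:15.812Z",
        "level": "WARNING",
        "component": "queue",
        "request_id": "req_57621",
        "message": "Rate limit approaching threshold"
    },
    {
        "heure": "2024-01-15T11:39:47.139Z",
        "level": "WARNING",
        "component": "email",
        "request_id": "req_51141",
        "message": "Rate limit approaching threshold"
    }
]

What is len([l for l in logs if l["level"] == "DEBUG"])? 0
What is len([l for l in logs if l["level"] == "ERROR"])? 2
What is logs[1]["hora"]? "2024-01-15T11:55:10.366Z"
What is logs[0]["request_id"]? "req_19069"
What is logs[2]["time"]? "2024-01-15T11:31:12.474Z"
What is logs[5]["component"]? "email"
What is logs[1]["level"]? "ERROR"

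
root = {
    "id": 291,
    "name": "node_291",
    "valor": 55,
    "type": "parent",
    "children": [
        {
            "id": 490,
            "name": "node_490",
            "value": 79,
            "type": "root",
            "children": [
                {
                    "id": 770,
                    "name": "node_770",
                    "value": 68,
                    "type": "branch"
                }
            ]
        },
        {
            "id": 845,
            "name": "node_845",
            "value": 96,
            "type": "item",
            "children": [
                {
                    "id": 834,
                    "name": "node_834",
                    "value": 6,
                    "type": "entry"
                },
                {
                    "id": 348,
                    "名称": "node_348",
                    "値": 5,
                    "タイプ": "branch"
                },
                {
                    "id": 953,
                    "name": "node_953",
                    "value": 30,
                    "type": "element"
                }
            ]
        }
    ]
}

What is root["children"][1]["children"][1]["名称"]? "node_348"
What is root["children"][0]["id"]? 490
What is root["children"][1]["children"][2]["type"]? "element"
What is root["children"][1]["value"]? 96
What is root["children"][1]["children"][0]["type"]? "entry"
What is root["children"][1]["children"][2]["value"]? 30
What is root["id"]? 291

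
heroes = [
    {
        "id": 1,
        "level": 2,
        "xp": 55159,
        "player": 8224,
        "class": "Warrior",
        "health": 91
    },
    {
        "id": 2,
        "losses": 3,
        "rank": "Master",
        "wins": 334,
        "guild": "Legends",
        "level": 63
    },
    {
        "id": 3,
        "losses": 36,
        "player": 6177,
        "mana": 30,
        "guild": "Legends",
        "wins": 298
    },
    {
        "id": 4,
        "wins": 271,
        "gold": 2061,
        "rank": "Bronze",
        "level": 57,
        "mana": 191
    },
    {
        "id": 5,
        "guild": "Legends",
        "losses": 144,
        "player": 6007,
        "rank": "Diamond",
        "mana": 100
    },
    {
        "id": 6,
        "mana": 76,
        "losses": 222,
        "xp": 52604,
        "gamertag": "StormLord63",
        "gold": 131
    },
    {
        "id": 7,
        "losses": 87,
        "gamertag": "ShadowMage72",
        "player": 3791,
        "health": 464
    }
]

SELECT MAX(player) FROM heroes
8224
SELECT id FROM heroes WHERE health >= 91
[1, 7]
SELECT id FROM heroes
[1, 2, 3, 4, 5, 6, 7]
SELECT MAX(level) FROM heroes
63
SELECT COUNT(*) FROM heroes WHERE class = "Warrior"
1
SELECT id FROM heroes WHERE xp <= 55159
[1, 6]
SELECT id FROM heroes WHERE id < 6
[1, 2, 3, 4, 5]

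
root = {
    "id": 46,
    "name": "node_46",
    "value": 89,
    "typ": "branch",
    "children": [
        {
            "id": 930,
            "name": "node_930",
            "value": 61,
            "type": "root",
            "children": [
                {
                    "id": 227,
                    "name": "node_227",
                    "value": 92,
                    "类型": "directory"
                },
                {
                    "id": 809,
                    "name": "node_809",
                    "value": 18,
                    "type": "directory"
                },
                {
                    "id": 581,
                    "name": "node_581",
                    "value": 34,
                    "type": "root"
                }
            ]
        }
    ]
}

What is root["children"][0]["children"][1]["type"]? "directory"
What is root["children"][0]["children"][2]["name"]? "node_581"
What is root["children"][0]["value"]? 61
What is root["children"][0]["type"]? "root"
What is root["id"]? 46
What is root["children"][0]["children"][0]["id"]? 227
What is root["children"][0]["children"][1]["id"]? 809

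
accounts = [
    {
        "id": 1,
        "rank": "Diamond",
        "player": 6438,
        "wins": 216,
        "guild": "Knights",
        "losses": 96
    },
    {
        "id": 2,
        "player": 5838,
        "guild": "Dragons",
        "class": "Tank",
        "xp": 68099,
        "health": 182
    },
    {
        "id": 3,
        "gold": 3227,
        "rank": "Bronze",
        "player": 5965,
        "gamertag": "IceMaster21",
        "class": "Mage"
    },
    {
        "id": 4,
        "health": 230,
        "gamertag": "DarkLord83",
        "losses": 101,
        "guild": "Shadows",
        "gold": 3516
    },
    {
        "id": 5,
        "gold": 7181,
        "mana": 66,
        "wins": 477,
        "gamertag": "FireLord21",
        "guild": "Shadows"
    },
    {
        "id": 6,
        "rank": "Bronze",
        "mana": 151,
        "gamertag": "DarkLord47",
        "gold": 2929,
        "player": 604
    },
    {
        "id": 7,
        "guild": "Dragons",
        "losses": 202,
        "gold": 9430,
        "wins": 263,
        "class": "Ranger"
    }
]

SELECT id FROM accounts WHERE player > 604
[1, 2, 3]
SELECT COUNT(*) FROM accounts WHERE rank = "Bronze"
2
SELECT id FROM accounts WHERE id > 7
[]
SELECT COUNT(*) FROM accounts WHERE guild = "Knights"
1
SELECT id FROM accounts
[1, 2, 3, 4, 5, 6, 7]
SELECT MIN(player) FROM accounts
604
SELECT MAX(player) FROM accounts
6438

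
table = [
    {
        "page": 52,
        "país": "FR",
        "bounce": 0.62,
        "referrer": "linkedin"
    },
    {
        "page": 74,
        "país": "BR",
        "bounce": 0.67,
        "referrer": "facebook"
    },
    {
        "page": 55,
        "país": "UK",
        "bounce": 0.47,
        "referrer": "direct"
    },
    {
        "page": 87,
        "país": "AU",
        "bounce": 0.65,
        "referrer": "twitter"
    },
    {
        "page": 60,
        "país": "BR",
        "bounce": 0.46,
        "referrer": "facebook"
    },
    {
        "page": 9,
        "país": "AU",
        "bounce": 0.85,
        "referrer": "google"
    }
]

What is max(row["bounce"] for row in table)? 0.85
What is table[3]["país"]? "AU"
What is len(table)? 6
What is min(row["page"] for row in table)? 9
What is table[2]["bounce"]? 0.47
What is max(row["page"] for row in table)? 87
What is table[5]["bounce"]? 0.85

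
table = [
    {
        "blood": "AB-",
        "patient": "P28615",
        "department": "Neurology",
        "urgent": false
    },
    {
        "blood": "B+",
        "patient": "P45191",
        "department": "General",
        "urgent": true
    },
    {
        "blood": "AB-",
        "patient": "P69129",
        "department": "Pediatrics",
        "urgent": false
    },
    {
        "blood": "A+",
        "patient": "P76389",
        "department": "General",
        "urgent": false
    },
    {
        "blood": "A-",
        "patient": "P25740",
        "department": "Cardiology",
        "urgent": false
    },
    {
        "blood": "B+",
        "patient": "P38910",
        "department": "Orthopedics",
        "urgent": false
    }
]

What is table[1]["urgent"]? True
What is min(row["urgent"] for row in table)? False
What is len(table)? 6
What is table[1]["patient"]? "P45191"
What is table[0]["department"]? "Neurology"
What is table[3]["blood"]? "A+"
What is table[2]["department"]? "Pediatrics"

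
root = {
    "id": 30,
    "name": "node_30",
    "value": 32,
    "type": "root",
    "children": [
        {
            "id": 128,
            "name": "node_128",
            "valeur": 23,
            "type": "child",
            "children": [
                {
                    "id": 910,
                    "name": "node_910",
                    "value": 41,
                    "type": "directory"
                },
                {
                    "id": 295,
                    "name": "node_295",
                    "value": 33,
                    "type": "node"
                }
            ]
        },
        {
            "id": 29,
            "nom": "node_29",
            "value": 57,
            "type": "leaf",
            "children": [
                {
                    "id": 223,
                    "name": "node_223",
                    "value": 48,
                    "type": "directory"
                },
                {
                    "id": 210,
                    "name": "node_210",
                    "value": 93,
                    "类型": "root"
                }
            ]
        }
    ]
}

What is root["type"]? "root"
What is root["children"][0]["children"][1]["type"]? "node"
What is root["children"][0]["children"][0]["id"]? 910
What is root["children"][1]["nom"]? "node_29"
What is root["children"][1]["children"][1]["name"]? "node_210"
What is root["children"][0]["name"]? "node_128"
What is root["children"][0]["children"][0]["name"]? "node_910"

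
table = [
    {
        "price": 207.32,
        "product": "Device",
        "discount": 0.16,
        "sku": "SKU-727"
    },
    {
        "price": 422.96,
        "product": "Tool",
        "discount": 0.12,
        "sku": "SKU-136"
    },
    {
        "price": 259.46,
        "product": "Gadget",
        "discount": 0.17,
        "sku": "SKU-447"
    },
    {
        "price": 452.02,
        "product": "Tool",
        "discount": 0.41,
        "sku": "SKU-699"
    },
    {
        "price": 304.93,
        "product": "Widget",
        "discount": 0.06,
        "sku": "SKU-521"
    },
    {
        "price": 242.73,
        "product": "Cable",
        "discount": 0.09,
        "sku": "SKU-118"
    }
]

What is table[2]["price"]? 259.46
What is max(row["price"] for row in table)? 452.02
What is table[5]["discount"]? 0.09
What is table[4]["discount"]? 0.06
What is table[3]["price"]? 452.02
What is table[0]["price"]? 207.32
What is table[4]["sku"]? "SKU-521"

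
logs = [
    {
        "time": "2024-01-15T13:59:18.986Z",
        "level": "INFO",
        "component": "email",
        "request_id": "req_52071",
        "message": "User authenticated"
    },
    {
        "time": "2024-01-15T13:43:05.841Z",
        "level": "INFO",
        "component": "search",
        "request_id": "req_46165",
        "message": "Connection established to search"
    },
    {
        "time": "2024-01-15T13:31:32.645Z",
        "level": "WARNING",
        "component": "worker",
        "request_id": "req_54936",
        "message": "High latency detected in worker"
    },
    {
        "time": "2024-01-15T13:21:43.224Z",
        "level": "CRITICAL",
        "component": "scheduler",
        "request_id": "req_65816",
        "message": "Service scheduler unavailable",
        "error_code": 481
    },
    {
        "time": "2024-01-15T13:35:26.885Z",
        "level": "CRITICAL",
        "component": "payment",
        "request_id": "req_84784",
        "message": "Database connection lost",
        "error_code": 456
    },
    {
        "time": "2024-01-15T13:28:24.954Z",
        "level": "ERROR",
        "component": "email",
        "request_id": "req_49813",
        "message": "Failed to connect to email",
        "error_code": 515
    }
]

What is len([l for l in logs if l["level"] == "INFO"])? 2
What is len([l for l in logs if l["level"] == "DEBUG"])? 0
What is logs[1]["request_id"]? "req_46165"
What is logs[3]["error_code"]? 481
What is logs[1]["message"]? "Connection established to search"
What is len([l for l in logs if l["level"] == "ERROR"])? 1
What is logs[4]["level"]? "CRITICAL"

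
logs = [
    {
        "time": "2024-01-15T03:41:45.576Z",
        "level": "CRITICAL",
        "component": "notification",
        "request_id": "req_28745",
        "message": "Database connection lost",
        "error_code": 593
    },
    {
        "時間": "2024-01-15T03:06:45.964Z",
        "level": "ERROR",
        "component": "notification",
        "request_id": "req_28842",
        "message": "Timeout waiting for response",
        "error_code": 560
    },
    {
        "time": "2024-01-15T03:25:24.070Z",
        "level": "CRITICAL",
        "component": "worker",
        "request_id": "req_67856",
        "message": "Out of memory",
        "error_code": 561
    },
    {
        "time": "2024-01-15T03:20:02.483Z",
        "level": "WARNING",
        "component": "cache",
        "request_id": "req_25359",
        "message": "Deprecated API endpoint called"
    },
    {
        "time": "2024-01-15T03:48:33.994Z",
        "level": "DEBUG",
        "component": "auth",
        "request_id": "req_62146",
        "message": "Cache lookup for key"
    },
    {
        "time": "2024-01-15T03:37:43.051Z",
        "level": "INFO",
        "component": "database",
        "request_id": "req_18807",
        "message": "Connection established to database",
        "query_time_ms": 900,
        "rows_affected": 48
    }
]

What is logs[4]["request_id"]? "req_62146"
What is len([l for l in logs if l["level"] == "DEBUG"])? 1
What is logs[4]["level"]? "DEBUG"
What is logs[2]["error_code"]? 561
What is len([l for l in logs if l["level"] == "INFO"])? 1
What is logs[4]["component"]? "auth"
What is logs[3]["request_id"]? "req_25359"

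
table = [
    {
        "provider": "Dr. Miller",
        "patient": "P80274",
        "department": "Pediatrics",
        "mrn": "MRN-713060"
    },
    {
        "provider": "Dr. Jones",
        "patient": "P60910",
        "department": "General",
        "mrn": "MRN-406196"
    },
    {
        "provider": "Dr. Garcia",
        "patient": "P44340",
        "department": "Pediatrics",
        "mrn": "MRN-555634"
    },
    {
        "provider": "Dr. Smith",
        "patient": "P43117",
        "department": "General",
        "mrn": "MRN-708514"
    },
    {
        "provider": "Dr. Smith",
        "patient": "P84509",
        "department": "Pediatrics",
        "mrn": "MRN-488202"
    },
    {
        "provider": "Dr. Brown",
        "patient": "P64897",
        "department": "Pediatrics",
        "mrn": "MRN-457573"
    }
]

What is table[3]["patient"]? "P43117"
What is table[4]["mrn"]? "MRN-488202"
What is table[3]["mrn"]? "MRN-708514"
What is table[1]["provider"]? "Dr. Jones"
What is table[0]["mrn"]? "MRN-713060"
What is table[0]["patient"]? "P80274"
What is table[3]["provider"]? "Dr. Smith"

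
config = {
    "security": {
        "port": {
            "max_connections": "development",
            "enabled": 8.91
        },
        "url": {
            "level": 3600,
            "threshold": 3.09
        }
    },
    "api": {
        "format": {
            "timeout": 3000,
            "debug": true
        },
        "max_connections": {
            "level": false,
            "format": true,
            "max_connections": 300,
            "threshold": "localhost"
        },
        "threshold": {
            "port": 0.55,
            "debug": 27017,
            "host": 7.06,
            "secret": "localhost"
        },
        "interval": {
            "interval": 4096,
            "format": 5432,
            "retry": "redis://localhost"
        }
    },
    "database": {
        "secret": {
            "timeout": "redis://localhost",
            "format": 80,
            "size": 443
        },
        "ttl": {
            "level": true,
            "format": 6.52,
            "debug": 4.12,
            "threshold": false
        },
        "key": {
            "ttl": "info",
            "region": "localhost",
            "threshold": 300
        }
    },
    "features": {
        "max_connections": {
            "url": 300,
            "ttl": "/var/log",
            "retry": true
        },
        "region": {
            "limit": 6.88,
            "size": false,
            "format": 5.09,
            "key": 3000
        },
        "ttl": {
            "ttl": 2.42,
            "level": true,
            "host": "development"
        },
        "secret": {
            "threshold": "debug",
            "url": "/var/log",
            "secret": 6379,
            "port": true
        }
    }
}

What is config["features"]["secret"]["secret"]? 6379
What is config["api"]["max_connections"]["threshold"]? "localhost"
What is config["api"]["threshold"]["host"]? 7.06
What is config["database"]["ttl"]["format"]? 6.52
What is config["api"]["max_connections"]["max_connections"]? 300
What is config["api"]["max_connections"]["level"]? False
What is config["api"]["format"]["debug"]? True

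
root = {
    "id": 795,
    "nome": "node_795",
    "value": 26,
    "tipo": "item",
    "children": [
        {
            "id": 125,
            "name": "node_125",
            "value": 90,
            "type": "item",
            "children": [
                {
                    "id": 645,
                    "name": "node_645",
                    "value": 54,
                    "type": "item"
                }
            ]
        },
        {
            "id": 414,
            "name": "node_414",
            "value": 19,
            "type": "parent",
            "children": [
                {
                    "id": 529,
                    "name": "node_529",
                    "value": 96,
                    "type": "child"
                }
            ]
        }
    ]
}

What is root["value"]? 26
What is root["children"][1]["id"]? 414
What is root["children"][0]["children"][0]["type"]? "item"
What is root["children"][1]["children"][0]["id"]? 529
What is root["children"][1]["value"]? 19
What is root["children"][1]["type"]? "parent"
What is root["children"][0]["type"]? "item"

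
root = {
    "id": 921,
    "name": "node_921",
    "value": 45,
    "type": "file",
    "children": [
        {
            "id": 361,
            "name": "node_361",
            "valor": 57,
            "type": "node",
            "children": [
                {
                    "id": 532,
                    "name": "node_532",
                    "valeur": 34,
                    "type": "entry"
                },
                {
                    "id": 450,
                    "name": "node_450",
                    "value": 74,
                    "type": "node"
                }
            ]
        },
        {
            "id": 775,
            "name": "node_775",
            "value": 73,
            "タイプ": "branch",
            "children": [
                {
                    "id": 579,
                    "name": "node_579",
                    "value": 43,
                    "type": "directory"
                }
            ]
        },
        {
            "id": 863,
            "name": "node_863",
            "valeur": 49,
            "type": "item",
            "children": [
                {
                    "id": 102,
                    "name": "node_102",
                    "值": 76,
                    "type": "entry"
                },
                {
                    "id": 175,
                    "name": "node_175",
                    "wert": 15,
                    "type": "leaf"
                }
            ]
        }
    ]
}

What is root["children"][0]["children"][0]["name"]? "node_532"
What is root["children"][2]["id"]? 863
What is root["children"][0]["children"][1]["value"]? 74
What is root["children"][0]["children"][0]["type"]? "entry"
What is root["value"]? 45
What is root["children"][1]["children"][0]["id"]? 579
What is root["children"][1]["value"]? 73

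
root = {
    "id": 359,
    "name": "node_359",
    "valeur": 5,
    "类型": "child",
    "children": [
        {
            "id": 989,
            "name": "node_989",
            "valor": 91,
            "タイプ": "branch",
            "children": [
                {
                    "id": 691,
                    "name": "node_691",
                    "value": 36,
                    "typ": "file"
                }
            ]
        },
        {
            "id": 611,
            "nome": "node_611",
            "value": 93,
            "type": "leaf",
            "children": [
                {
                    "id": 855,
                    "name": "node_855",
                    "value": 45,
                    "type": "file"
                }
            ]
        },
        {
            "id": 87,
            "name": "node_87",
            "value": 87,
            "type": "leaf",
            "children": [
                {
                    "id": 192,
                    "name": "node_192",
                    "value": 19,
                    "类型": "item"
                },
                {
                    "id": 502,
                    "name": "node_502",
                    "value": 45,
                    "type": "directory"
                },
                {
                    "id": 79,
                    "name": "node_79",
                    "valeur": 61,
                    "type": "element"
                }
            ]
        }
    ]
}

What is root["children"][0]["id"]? 989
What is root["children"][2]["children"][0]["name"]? "node_192"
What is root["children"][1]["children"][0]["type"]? "file"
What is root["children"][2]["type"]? "leaf"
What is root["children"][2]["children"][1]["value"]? 45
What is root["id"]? 359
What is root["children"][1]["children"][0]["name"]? "node_855"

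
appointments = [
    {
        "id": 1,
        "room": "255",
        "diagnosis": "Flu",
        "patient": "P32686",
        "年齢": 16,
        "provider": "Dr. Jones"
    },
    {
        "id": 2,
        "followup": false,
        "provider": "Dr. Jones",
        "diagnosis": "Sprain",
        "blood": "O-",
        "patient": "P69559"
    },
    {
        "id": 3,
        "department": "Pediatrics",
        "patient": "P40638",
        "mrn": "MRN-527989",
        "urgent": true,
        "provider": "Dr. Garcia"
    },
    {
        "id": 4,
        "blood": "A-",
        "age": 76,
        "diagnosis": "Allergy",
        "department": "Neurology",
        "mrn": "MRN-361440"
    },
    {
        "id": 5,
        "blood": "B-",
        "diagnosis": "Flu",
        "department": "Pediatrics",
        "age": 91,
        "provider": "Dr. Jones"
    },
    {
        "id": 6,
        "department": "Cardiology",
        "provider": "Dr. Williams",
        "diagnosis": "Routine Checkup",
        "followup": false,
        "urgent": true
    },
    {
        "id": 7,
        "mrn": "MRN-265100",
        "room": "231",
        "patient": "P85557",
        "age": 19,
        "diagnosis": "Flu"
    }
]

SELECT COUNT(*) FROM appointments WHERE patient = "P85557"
1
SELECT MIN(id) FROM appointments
1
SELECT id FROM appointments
[1, 2, 3, 4, 5, 6, 7]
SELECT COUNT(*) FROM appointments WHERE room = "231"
1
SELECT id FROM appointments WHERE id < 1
[]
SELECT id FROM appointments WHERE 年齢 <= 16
[1]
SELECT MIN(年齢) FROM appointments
16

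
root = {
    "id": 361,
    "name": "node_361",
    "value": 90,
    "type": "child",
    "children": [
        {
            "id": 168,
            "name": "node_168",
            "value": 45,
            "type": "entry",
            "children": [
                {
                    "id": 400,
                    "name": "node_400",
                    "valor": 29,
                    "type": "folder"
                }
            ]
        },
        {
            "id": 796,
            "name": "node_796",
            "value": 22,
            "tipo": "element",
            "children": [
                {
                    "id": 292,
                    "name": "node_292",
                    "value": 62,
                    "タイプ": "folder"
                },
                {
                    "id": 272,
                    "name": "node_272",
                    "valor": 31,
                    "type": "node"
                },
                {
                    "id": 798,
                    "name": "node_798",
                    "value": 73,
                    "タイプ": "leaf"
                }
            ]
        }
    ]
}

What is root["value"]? 90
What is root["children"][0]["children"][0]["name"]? "node_400"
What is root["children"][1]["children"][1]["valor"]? 31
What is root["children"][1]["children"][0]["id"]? 292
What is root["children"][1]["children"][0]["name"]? "node_292"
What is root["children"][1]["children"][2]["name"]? "node_798"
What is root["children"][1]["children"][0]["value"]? 62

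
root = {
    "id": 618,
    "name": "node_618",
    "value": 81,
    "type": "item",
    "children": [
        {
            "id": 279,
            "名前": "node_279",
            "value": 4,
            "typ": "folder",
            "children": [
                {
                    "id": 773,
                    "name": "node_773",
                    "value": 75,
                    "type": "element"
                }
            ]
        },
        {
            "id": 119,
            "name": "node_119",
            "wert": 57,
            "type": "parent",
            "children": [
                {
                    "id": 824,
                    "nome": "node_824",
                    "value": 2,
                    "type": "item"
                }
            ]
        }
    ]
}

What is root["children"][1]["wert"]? 57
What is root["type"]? "item"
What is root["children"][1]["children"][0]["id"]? 824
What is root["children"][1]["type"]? "parent"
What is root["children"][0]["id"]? 279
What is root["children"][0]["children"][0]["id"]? 773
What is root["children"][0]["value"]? 4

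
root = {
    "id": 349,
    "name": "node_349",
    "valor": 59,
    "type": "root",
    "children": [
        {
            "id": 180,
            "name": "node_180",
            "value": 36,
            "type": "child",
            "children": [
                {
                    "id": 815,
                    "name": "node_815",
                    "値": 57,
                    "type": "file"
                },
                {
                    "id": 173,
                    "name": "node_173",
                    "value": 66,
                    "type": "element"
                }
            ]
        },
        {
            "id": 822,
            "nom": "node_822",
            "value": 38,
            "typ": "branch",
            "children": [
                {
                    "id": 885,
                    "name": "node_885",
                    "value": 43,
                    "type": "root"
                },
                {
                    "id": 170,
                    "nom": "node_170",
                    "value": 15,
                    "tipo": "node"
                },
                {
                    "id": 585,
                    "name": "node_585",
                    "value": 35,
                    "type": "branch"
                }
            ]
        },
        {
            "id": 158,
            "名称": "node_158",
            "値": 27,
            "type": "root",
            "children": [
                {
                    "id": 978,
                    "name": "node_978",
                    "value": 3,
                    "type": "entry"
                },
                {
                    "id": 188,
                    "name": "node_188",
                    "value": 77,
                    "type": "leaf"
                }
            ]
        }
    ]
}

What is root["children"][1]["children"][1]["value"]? 15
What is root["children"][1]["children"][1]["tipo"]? "node"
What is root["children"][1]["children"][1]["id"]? 170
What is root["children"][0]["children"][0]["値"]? 57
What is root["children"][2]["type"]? "root"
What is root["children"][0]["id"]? 180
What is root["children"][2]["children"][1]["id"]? 188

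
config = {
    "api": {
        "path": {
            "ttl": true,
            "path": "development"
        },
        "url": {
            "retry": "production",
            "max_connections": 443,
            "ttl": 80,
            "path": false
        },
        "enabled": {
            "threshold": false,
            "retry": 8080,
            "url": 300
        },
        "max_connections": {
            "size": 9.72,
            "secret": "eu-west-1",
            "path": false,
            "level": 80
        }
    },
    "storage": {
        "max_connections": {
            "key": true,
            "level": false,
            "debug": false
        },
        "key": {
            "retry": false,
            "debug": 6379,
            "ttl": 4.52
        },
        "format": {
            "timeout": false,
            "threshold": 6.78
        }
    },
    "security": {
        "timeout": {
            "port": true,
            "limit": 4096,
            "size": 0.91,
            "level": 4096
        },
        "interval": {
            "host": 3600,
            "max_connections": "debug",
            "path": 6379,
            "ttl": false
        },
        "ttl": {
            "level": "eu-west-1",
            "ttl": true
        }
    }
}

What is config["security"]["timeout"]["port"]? True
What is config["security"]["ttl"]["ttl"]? True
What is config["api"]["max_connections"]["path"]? False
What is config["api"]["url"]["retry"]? "production"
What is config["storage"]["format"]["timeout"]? False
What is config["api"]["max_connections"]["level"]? 80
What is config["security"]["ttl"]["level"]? "eu-west-1"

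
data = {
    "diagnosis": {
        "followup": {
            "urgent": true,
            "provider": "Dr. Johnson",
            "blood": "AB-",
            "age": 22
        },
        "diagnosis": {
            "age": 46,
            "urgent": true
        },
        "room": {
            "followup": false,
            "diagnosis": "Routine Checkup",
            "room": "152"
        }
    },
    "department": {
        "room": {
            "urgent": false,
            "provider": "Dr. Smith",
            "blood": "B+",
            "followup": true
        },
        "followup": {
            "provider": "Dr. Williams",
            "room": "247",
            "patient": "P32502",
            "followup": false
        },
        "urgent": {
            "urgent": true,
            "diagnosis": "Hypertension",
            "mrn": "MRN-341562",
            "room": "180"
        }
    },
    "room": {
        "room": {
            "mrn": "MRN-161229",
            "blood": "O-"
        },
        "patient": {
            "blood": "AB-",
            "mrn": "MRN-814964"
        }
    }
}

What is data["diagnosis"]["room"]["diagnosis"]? "Routine Checkup"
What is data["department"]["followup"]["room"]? "247"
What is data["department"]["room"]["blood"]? "B+"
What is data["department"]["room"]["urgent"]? False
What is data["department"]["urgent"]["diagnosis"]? "Hypertension"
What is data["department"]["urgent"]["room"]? "180"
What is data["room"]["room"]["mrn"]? "MRN-161229"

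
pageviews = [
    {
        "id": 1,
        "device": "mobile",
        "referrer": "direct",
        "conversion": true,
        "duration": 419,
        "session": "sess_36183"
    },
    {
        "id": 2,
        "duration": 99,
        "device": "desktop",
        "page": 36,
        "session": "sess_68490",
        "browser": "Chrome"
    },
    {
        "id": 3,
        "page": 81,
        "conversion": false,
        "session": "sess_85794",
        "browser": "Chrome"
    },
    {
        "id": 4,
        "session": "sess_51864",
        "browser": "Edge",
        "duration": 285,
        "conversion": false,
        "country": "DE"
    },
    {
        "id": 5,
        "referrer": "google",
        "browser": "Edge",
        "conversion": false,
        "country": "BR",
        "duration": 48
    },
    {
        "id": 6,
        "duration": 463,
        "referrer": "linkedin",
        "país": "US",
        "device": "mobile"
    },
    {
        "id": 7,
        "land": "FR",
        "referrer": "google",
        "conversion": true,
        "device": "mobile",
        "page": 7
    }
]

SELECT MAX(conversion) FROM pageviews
True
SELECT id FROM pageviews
[1, 2, 3, 4, 5, 6, 7]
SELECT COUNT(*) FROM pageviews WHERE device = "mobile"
3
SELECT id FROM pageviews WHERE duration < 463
[1, 2, 4, 5]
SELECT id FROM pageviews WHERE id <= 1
[1]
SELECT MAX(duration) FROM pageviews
463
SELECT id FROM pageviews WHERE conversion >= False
[1, 3, 4, 5, 7]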